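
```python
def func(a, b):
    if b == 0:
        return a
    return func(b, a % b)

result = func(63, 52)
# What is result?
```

func(63, 52) -> func(52, 11) -> func(11, 8) -> func(8, 3) -> func(3, 2) -> func(2, 1) -> func(1, 0) -> 1

Answer: 1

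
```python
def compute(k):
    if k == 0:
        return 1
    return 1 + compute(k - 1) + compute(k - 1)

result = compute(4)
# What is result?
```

compute(k) = 1 + 2·compute(k-1), compute(0)=1. Closed form: (1+1)·2^4 - 1 = 31.

Answer: 31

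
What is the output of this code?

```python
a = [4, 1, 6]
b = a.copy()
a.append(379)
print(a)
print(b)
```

Key concept: list.copy() creates independent copy.
Step by step:
`a = [4, 1, 6]` → a = [4, 1, 6]
`b = a.copy()` → b = [4, 1, 6]
`a.append(379)` → a = [4, 1, 6, 379]
`print(a)` → prints [4, 1, 6, 379]
`print(b)` → prints [4, 1, 6]

Answer:
[4, 1, 6, 379]
[4, 1, 6]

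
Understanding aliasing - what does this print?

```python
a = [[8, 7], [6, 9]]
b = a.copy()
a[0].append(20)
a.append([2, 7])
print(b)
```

Key concept: shallow copy with nested lists.
Step by step:
`a = [[8, 7], [6, 9]]` → a = [[8, 7], [6, 9]]
`b = a.copy()` → b = [[8, 7], [6, 9]]
`a[0].append(20)` → a = [[8, 7, 20], [6, 9]]; b = [[8, 7, 20], [6, 9]]
`a.append([2, 7])` → a = [[8, 7, 20], [6, 9], [2, 7]]
`print(b)` → prints [[8, 7, 20], [6, 9]]

Answer: [[8, 7, 20], [6, 9]]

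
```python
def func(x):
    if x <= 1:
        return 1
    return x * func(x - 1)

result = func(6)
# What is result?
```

func(6) = 6 * 5 * 4 * 3 * 2 * 1 = 720

Answer: 720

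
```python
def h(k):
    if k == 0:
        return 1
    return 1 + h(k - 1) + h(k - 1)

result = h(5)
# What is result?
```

h(k) = 1 + 2·h(k-1), h(0)=1. Closed form: (1+1)·2^5 - 1 = 63.

Answer: 63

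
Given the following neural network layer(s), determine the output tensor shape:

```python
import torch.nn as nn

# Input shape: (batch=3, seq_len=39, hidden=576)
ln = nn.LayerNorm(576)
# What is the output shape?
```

Input: (3, 39, 576) -> Output: (3, 39, 576)

Answer: (3, 39, 576)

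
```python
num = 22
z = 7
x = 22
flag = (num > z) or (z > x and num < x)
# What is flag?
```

Trace:
`num = 22` → num = 22
`z = 7` → z = 7
`x = 22` → x = 22
`flag = (num > z) or (z > x and num < x)` → flag = True
So flag = True

Answer: True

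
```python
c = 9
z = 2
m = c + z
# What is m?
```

Trace:
`c = 9` → c = 9
`z = 2` → z = 2
`m = c + z` → m = 11
So m = 11

Answer: 11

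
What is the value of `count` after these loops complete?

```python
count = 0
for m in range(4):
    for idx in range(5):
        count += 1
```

4 * 5 = 20
`count` takes the values: 0 → 1 → 2 → 3 → 4 → 5 → 6 → 7 → 8 → 9 → 10 → 11 → 12 → 13 → 14 → 15 → 16 → 17 → 18 → 19 → 20

Answer: 20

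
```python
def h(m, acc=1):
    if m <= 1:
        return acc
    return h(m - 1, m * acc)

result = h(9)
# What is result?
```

Accumulator trace (n, acc): (9, 1) -> (8, 9) -> (7, 72) -> (6, 504) -> (5, 3024) -> (4, 15120) -> (3, 60480) -> (2, 181440) -> (1, 362880) -> return 362880

Answer: 362880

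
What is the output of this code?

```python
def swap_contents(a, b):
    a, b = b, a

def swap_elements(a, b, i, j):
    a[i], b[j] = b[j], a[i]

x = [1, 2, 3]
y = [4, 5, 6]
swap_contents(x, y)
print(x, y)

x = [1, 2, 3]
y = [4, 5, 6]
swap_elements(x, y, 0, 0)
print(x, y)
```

Key concept: parameter rebinding vs mutation.
Step by step:
`x = [1, 2, 3]` → x = [1, 2, 3]
`y = [4, 5, 6]` → y = [4, 5, 6]
`swap_contents(x, y)` → no visible change to tracked variables
`print(x, y)` → prints [1, 2, 3] [4, 5, 6]
`x = [1, 2, 3]` → x = [1, 2, 3]
`y = [4, 5, 6]` → y = [4, 5, 6]
`swap_elements(x, y, 0, 0)` → x = [4, 2, 3]; y = [1, 5, 6]
`print(x, y)` → prints [4, 2, 3] [1, 5, 6]

Answer:
[1, 2, 3] [4, 5, 6]
[4, 2, 3] [1, 5, 6]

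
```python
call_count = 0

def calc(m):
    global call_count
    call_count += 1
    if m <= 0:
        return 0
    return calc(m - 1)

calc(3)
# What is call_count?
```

Linear recursion stepping by 1: 4 calls from m=3 down to ≤0.

Answer: 4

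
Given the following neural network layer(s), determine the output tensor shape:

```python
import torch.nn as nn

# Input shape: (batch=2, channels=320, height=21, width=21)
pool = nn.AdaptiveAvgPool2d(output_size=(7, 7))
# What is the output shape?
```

Input: (2, 320, 21, 21) -> Output: (2, 320, 7, 7)

Answer: (2, 320, 7, 7)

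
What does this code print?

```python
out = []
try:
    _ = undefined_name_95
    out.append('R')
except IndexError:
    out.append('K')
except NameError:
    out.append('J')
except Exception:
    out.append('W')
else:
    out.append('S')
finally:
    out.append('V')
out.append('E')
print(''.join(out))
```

Execution trace: 'J' (except NameError) → 'V' (finally) → 'E' (after the try/except). Output: JVE

Answer: JVE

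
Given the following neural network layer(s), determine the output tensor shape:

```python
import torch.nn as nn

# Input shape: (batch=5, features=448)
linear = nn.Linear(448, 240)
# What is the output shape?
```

Input: (5, 448) -> Output: (5, 240)

Answer: (5, 240)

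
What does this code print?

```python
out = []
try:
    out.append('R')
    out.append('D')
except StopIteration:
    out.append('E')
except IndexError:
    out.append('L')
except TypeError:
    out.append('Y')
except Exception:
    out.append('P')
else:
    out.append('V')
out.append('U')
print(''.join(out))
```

Execution trace: 'R' (try body) → 'D' (try body, no exception) → 'V' (else) → 'U' (after the try/except). Output: RDVU

Answer: RDVU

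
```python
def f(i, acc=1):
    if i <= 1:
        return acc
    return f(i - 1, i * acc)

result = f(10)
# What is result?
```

Accumulator trace (n, acc): (10, 1) -> (9, 10) -> (8, 90) -> (7, 720) -> (6, 5040) -> (5, 30240) -> (4, 151200) -> (3, 604800) -> (2, 1814400) -> (1, 3628800) -> return 3628800

Answer: 3628800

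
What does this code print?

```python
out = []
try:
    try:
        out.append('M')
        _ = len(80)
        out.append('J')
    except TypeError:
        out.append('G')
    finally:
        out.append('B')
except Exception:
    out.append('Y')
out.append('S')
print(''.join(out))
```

Execution trace: 'M' (inner try body) → 'G' (inner except TypeError) → 'B' (inner finally) → 'S' (after the try/except). Output: MGBS

Answer: MGBS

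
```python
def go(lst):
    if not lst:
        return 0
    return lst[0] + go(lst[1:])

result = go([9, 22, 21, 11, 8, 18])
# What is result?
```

9 + 22 + 21 + 11 + 8 + 18 + 0 = 89

Answer: 89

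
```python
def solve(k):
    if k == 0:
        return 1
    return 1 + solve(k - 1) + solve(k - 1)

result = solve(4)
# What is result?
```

solve(k) = 1 + 2·solve(k-1), solve(0)=1. Closed form: (1+1)·2^4 - 1 = 31.

Answer: 31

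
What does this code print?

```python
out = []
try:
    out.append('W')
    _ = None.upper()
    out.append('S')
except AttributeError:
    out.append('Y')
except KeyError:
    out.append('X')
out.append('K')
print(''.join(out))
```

Execution trace: 'W' (try body) → 'Y' (except AttributeError) → 'K' (after the try/except). Output: WYK

Answer: WYK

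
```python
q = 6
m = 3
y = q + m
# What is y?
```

Trace:
`q = 6` → q = 6
`m = 3` → m = 3
`y = q + m` → y = 9
So y = 9

Answer: 9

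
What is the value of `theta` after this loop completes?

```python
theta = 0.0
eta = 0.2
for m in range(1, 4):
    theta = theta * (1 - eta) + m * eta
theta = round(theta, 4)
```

Moving average with lr=0.2
`theta` takes the values: 0.0 → 0.2 → 0.56 → 1.048

Answer: 1.048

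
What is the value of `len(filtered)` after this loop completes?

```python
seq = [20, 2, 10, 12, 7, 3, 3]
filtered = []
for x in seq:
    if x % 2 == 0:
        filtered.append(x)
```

Count even numbers in [20, 2, 10, 12, 7, 3, 3]
`filtered` takes the values: [] → [20] → [20, 2] → [20, 2, 10] → [20, 2, 10, 12]
So `len(filtered)` = 4

Answer: 4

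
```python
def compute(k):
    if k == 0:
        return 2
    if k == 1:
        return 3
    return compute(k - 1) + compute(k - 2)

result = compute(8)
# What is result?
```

Build up from base cases: compute(0)=2, compute(1)=3, compute(2)=5, compute(3)=8, compute(4)=13, compute(5)=21, compute(6)=34, ..., compute(8)=89

Answer: 89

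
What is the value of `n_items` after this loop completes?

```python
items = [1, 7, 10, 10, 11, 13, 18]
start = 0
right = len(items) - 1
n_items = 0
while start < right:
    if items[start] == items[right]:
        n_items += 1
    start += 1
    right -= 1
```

Count matching pairs from ends
`n_items` takes the values: 0

Answer: 0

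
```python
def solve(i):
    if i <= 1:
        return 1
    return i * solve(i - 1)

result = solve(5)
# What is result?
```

solve(5) = 5 * 4 * 3 * 2 * 1 = 120

Answer: 120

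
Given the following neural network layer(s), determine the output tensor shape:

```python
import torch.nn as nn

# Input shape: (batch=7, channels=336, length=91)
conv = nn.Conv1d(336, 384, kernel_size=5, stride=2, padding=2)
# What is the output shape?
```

Input: (7, 336, 91) -> Output: (7, 384, 46)

Answer: (7, 384, 46)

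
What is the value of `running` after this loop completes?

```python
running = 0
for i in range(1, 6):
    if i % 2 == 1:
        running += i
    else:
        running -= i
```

Add odd, subtract even
`running` takes the values: 0 → 1 → -1 → 2 → -2 → 3

Answer: 3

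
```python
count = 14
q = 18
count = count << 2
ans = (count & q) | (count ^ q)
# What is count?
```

Trace:
`count = 14` → count = 14
`q = 18` → q = 18
`count = count << 2` → count = 56
`ans = (count & q) | (count ^ q)` → ans = 58
So count = 56

Answer: 56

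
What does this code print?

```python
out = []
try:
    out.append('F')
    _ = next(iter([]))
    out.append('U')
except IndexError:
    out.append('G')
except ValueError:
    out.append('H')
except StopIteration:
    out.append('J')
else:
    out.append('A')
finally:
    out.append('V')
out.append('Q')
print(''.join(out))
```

Execution trace: 'F' (try body) → 'J' (except StopIteration) → 'V' (finally) → 'Q' (after the try/except). Output: FJVQ

Answer: FJVQ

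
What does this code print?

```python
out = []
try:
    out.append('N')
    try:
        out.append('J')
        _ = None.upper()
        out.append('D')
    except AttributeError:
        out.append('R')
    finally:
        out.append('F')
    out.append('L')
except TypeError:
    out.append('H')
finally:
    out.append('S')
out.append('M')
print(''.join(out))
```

Execution trace: 'N' (try body) → 'J' (inner try body) → 'R' (inner except AttributeError) → 'F' (inner finally) → 'L' (try body, no exception) → 'S' (finally) → 'M' (after the try/except). Output: NJRFLSM

Answer: NJRFLSM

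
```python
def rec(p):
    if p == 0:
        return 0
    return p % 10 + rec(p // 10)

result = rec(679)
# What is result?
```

Sum of digits of 679: 9 + 7 + 6 = 22

Answer: 22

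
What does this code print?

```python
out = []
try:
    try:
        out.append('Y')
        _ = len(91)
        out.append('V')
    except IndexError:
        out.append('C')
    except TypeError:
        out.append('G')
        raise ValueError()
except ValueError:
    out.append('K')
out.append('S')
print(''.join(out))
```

Execution trace: 'Y' (inner try body) → 'G' (inner except TypeError) → 'K' (outer except ValueError) → 'S' (after the try/except). Output: YGKS

Answer: YGKS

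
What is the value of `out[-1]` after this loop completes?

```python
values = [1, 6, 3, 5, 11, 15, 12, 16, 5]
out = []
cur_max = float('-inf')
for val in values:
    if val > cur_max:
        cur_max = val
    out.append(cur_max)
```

Running max ends at 16
`out` takes the values: [] → [1] → [1, 6] → [1, 6, 6] → [1, 6, 6, 6] → [1, 6, 6, 6, 11] → [1, 6, 6, 6, 11, 15] → [1, 6, 6, 6, 11, 15, 15] → [1, 6, 6, 6, 11, 15, 15, 16] → [1, 6, 6, 6, 11, 15, 15, 16, 16]
So `out[-1]` = 16

Answer: 16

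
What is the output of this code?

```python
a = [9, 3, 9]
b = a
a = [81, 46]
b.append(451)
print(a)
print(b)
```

Key concept: rebinding vs mutation: a is rebound to a new list, b still points at the original.
Step by step:
`a = [9, 3, 9]` → a = [9, 3, 9]
`b = a` → b = [9, 3, 9] (same object as a)
`a = [81, 46]` → a = [81, 46]
`b.append(451)` → b = [9, 3, 9, 451]
`print(a)` → prints [81, 46]
`print(b)` → prints [9, 3, 9, 451]

Answer:
[81, 46]
[9, 3, 9, 451]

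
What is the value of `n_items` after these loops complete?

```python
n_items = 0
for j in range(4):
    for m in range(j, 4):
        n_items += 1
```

Upper triangle: 4 + 3 + ... + 1
`n_items` takes the values: 0 → 1 → 2 → 3 → 4 → 5 → 6 → 7 → 8 → 9 → 10

Answer: 10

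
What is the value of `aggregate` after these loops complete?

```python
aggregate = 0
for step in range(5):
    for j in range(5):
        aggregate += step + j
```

Sum of all step+j for step,j in 5x5
`aggregate` takes the values: 0 → 1 → 3 → 6 → 10 → 11 → 13 → 16 → 20 → 25 → 27 → 30 → 34 → 39 → 45 → 48 → 52 → 57 → 63 → 70 → 74 → 79 → 85 → 92 → 100

Answer: 100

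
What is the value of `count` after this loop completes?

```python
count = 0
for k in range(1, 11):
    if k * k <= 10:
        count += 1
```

Count numbers where k² ≤ 10
`count` takes the values: 0 → 1 → 2 → 3

Answer: 3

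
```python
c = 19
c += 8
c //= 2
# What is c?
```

Trace:
`c = 19` → c = 19
`c += 8` → c = 27
`c //= 2` → c = 13
So c = 13

Answer: 13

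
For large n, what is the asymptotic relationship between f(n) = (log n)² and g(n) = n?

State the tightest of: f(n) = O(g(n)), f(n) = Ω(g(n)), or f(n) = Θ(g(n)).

(log n)² vs n: f(n) = O(g(n)) but not Ω(g(n)) — n grows strictly faster than (log n)².

Answer: f(n) = O(g(n)) but not Ω(g(n)) — n grows strictly faster than (log n)².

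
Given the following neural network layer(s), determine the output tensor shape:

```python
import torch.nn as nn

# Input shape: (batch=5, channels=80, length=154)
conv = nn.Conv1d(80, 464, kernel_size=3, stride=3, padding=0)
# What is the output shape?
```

Input: (5, 80, 154) -> Output: (5, 464, 51)

Answer: (5, 464, 51)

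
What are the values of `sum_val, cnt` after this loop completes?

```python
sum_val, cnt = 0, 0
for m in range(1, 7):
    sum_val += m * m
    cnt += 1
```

Sum of squares and count
`sum_val, cnt` takes the values: (0, 0) → (1, 0) → (1, 1) → (5, 1) → (5, 2) → (14, 2) → (14, 3) → (30, 3) → (30, 4) → (55, 4) → (55, 5) → (91, 5) → (91, 6)

Answer: 91, 6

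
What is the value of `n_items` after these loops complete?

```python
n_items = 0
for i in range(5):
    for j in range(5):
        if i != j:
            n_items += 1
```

5² - 5 (exclude diagonal)
`n_items` takes the values: 0 → 1 → 2 → 3 → 4 → 5 → 6 → 7 → 8 → 9 → 10 → 11 → 12 → 13 → 14 → 15 → 16 → 17 → 18 → 19 → 20

Answer: 20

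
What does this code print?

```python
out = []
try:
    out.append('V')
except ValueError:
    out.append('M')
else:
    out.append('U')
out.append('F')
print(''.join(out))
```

Execution trace: 'V' (try body, no exception) → 'U' (else) → 'F' (after the try/except). Output: VUF

Answer: VUF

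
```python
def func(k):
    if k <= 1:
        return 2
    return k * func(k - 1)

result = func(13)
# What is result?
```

func(13) = 13 * 12 * 11 * 10 * 9 * 8 * 7 * 6 * 5 * 4 * 3 * 2 * 2 = 12454041600

Answer: 12454041600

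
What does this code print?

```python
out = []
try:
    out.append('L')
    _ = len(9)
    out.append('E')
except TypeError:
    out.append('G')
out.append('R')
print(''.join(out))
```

Execution trace: 'L' (try body) → 'G' (except TypeError) → 'R' (after the try/except). Output: LGR

Answer: LGR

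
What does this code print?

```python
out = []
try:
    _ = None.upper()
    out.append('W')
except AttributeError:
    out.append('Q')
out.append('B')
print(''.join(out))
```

Execution trace: 'Q' (except AttributeError) → 'B' (after the try/except). Output: QB

Answer: QB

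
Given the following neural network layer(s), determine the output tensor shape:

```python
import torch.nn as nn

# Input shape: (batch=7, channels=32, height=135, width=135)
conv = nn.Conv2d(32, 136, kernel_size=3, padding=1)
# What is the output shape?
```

Input: (7, 32, 135, 135) -> Output: (7, 136, 135, 135)

Answer: (7, 136, 135, 135)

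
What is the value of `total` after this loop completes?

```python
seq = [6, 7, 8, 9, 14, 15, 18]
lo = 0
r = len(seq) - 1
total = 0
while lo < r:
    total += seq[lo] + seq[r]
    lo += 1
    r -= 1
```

Sum of pairs from ends
`total` takes the values: 0 → 24 → 46 → 68

Answer: 68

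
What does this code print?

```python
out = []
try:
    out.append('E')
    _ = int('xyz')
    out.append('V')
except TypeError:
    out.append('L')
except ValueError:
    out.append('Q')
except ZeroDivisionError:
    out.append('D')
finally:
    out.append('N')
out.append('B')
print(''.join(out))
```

Execution trace: 'E' (try body) → 'Q' (except ValueError) → 'N' (finally) → 'B' (after the try/except). Output: EQNB

Answer: EQNB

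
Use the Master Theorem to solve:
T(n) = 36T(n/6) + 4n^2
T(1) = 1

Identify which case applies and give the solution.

a=36, b=6, f(n)=4n^2. log_6(36) = 2. Since c=2 = 2, Case 2 applies: T(n) = Θ(n^log_b(a) · log n) = O(n^2 log n).

Answer: O(n^2 log n) - Case 2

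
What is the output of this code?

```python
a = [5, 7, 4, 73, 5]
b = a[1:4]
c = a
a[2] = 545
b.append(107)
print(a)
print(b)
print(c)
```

Key concept: slice vs alias.
Step by step:
`a = [5, 7, 4, 73, 5]` → a = [5, 7, 4, 73, 5]
`b = a[1:4]` → b = [7, 4, 73]
`c = a` → c = [5, 7, 4, 73, 5] (same object as a)
`a[2] = 545` → a = [5, 7, 545, 73, 5] (same object as c); c = [5, 7, 545, 73, 5] (same object as a)
`b.append(107)` → b = [7, 4, 73, 107]
`print(a)` → prints [5, 7, 545, 73, 5]
`print(b)` → prints [7, 4, 73, 107]
`print(c)` → prints [5, 7, 545, 73, 5]

Answer:
[5, 7, 545, 73, 5]
[7, 4, 73, 107]
[5, 7, 545, 73, 5]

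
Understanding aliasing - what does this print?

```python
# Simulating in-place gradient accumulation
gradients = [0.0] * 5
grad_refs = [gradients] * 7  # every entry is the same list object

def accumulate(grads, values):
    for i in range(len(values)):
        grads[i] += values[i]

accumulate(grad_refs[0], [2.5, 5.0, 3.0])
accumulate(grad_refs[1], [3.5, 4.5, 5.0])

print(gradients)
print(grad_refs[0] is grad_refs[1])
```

Key concept: gradient accumulation aliasing.
Step by step:
`gradients = [0.0] * 5` → gradients = [0.0, 0.0, 0.0, 0.0, 0.0]
`grad_refs = [gradients] * 7` → grad_refs = [[0.0, 0.0, 0.0, 0.0, 0.0], [0.0, 0.0, 0.0, 0.0, 0.0], [0.0, 0.0, 0.0, 0.0, 0.0], [0.0, 0.0, 0.0, 0.0, 0.0], [0.0, 0.0, 0.0, 0.0, 0.0], [0.0, 0.0, 0.0, 0.0, 0.0], [0.0, 0.0, 0.0, 0.0, 0.0]]
`accumulate(grad_refs[0], [2.5, 5.0, 3.0])` → gradients = [2.5, 5.0, 3.0, 0.0, 0.0]; grad_refs = [[2.5, 5.0, 3.0, 0.0, 0.0], [2.5, 5.0, 3.0, 0.0, 0.0], [2.5, 5.0, 3.0, 0.0, 0.0], [2.5, 5.0, 3.0, 0.0, 0.0], [2.5, 5.0, 3.0, 0.0, 0.0], [2.5, 5.0, 3.0, 0.0, 0.0], [2.5, 5.0, 3.0, 0.0, 0.0]]
`accumulate(grad_refs[1], [3.5, 4.5, 5.0])` → gradients = [6.0, 9.5, 8.0, 0.0, 0.0]; grad_refs = [[6.0, 9.5, 8.0, 0.0, 0.0], [6.0, 9.5, 8.0, 0.0, 0.0], [6.0, 9.5, 8.0, 0.0, 0.0], [6.0, 9.5, 8.0, 0.0, 0.0], [6.0, 9.5, 8.0, 0.0, 0.0], [6.0, 9.5, 8.0, 0.0, 0.0], [6.0, 9.5, 8.0, 0.0, 0.0]]
`print(gradients)` → prints [6.0, 9.5, 8.0, 0.0, 0.0]
`print(grad_refs[0] is grad_refs[1])` → prints True

Answer:
[6.0, 9.5, 8.0, 0.0, 0.0]
True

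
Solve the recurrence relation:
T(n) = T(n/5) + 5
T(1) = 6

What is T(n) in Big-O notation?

Each step divides n by 5 and adds 5. After log_5(n) steps we reach T(1)=6. So T(n) = 5·log_5(n) + 6 = O(log n).

Answer: O(log n)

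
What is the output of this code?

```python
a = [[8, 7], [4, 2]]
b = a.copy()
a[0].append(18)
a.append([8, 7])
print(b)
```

Key concept: shallow copy with nested lists.
Step by step:
`a = [[8, 7], [4, 2]]` → a = [[8, 7], [4, 2]]
`b = a.copy()` → b = [[8, 7], [4, 2]]
`a[0].append(18)` → a = [[8, 7, 18], [4, 2]]; b = [[8, 7, 18], [4, 2]]
`a.append([8, 7])` → a = [[8, 7, 18], [4, 2], [8, 7]]
`print(b)` → prints [[8, 7, 18], [4, 2]]

Answer: [[8, 7, 18], [4, 2]]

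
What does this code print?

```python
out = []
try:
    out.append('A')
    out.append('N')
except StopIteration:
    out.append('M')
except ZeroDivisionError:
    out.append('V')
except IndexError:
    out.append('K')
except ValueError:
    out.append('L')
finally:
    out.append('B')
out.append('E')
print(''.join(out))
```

Execution trace: 'A' (try body) → 'N' (try body, no exception) → 'B' (finally) → 'E' (after the try/except). Output: ANBE

Answer: ANBE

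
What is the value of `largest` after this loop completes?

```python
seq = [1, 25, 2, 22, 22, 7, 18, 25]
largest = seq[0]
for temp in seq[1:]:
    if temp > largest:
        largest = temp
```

Maximum of [1, 25, 2, 22, 22, 7, 18, 25]
`largest` takes the values: 1 → 25

Answer: 25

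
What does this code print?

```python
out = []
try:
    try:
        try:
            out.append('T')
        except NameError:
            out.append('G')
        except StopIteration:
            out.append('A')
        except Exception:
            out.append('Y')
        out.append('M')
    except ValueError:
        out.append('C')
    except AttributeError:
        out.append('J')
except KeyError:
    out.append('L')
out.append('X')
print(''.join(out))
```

Execution trace: 'T' (inner try body, no exception) → 'M' (try body, no exception) → 'X' (after the try/except). Output: TMX

Answer: TMX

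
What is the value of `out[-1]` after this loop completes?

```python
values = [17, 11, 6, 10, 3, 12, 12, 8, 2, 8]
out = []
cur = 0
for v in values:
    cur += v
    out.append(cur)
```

Cumulative sum ends at 89
`out` takes the values: [] → [17] → [17, 28] → [17, 28, 34] → [17, 28, 34, 44] → [17, 28, 34, 44, 47] → [17, 28, 34, 44, 47, 59] → [17, 28, 34, 44, 47, 59, 71] → [17, 28, 34, 44, 47, 59, 71, 79] → [17, 28, 34, 44, 47, 59, 71, 79, 81] → [17, 28, 34, 44, 47, 59, 71, 79, 81, 89]
So `out[-1]` = 89

Answer: 89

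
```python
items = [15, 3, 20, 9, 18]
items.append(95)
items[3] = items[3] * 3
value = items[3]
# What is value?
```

Trace:
`items = [15, 3, 20, 9, 18]` → items = [15, 3, 20, 9, 18]
`items.append(95)` → items = [15, 3, 20, 9, 18, 95]
`items[3] = items[3] * 3` → items = [15, 3, 20, 27, 18, 95]
`value = items[3]` → value = 27
So value = 27

Answer: 27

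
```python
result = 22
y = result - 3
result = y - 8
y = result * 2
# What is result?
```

Trace:
`result = 22` → result = 22
`y = result - 3` → y = 19
`result = y - 8` → result = 11
`y = result * 2` → y = 22
So result = 11

Answer: 11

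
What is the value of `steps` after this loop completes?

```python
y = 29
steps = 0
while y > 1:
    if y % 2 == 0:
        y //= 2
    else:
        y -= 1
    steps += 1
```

Steps to reduce 29 to 1
`steps` takes the values: 0 → 1 → 2 → 3 → 4 → 5 → 6 → 7

Answer: 7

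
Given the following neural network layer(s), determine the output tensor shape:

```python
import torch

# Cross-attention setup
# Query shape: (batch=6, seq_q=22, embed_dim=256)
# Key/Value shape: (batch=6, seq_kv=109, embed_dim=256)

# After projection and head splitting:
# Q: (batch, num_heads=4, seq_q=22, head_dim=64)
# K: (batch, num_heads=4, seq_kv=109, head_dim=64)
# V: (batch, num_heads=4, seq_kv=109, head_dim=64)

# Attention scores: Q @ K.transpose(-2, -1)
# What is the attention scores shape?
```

Input: (6, 22, 256) -> Output: (6, 4, 22, 109)

Answer: (6, 4, 22, 109)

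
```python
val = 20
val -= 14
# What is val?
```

Trace:
`val = 20` → val = 20
`val -= 14` → val = 6
So val = 6

Answer: 6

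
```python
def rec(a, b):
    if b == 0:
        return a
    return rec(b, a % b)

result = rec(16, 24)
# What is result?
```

rec(16, 24) -> rec(24, 16) -> rec(16, 8) -> rec(8, 0) -> 8

Answer: 8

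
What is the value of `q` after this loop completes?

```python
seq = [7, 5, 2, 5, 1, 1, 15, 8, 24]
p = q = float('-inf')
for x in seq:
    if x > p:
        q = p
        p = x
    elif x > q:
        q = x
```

Second largest (with repeats) in [7, 5, 2, 5, 1, 1, 15, 8, 24]
`q` takes the values: -inf → 5 → 7 → 8 → 15

Answer: 15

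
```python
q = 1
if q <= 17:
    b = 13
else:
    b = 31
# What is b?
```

Trace:
`q = 1` → q = 1
`if q <= 17: ...` → q <= 17 is True → b = 13
So b = 13

Answer: 13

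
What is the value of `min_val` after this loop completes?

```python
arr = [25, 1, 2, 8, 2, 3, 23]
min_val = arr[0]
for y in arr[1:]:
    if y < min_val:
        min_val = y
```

Minimum of [25, 1, 2, 8, 2, 3, 23]
`min_val` takes the values: 25 → 1

Answer: 1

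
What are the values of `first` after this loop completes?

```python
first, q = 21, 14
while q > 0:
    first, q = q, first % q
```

GCD of 21 and 14
`first` takes the values: 21 → 14 → 7

Answer: 7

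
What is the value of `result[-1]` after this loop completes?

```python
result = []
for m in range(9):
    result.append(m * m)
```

Last element of squares 0 to 8
`result` takes the values: [] → [0] → [0, 1] → [0, 1, 4] → [0, 1, 4, 9] → [0, 1, 4, 9, 16] → [0, 1, 4, 9, 16, 25] → [0, 1, 4, 9, 16, 25, 36] → [0, 1, 4, 9, 16, 25, 36, 49] → [0, 1, 4, 9, 16, 25, 36, 49, 64]
So `result[-1]` = 64

Answer: 64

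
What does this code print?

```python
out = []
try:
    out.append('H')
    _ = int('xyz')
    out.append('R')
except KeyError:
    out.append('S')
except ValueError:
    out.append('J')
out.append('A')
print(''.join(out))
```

Execution trace: 'H' (try body) → 'J' (except ValueError) → 'A' (after the try/except). Output: HJA

Answer: HJA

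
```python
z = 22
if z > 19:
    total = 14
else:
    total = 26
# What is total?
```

Trace:
`z = 22` → z = 22
`if z > 19: ...` → z > 19 is True → total = 14
So total = 14

Answer: 14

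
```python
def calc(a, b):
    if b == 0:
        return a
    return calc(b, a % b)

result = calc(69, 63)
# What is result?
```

calc(69, 63) -> calc(63, 6) -> calc(6, 3) -> calc(3, 0) -> 3

Answer: 3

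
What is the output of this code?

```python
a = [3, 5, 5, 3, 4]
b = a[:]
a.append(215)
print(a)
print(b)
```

Key concept: slice [:] creates copy.
Step by step:
`a = [3, 5, 5, 3, 4]` → a = [3, 5, 5, 3, 4]
`b = a[:]` → b = [3, 5, 5, 3, 4]
`a.append(215)` → a = [3, 5, 5, 3, 4, 215]
`print(a)` → prints [3, 5, 5, 3, 4, 215]
`print(b)` → prints [3, 5, 5, 3, 4]

Answer:
[3, 5, 5, 3, 4, 215]
[3, 5, 5, 3, 4]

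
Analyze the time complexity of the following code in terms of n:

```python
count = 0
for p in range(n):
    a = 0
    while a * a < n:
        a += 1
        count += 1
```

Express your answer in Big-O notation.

Each loop level contributes: n × √n. Multiplying the contributions gives O(n√n).

Answer: O(n√n)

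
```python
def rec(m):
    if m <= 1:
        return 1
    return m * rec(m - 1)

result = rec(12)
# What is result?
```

rec(12) = 12 * 11 * 10 * 9 * 8 * 7 * 6 * 5 * 4 * 3 * 2 * 1 = 479001600

Answer: 479001600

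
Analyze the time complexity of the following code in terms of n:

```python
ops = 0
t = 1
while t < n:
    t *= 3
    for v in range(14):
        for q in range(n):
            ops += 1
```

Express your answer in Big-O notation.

Each loop level contributes: log n × 1 × n. Multiplying the contributions gives O(n log n).

Answer: O(n log n)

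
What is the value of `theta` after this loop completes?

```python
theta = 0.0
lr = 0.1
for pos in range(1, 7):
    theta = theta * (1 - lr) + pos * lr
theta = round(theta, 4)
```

Moving average with lr=0.1
`theta` takes the values: 0.0 → 0.1 → 0.29 → 0.561 → 0.9049 → 1.31441 → 1.782969 → 1.783

Answer: 1.783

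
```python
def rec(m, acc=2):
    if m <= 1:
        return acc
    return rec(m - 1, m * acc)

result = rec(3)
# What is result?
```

Accumulator trace (n, acc): (3, 2) -> (2, 6) -> (1, 12) -> return 12

Answer: 12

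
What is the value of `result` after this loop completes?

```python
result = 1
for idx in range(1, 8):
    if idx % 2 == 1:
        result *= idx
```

Product of odd numbers 1 to 7
`result` takes the values: 1 → 3 → 15 → 105

Answer: 105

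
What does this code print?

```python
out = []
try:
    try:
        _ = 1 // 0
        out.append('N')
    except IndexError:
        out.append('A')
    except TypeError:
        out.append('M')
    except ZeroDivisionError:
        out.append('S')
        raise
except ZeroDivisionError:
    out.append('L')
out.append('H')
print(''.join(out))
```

Execution trace: 'S' (inner except ZeroDivisionError) → 'L' (outer except ZeroDivisionError) → 'H' (after the try/except). Output: SLH

Answer: SLH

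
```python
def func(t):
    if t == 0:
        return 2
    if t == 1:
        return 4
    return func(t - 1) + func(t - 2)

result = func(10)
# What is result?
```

Build up from base cases: func(0)=2, func(1)=4, func(2)=6, func(3)=10, func(4)=16, func(5)=26, func(6)=42, ..., func(10)=288

Answer: 288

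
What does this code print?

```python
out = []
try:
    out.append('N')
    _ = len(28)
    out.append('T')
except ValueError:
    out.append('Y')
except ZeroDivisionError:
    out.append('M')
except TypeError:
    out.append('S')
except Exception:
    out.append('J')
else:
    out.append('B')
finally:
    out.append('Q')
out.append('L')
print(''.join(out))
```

Execution trace: 'N' (try body) → 'S' (except TypeError) → 'Q' (finally) → 'L' (after the try/except). Output: NSQL

Answer: NSQL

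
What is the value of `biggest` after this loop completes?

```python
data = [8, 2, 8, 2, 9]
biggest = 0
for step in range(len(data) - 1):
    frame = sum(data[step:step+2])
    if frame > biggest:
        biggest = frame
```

Max sum of 2-element window in [8, 2, 8, 2, 9]
`biggest` takes the values: 0 → 10 → 11

Answer: 11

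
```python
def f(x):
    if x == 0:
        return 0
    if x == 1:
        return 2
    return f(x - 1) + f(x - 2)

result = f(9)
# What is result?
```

Build up from base cases: f(0)=0, f(1)=2, f(2)=2, f(3)=4, f(4)=6, f(5)=10, f(6)=16, ..., f(9)=68

Answer: 68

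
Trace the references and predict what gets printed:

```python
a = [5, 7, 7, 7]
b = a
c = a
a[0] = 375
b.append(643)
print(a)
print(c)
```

Key concept: multiple aliases.
Step by step:
`a = [5, 7, 7, 7]` → a = [5, 7, 7, 7]
`b = a` → b = [5, 7, 7, 7] (same object as a)
`c = a` → c = [5, 7, 7, 7] (same object as a, b)
`a[0] = 375` → a = [375, 7, 7, 7] (same object as b, c); b = [375, 7, 7, 7] (same object as a, c); c = [375, 7, 7, 7] (same object as a, b)
`b.append(643)` → a = [375, 7, 7, 7, 643] (same object as b, c); b = [375, 7, 7, 7, 643] (same object as a, c); c = [375, 7, 7, 7, 643] (same object as a, b)
`print(a)` → prints [375, 7, 7, 7, 643]
`print(c)` → prints [375, 7, 7, 7, 643]

Answer:
[375, 7, 7, 7, 643]
[375, 7, 7, 7, 643]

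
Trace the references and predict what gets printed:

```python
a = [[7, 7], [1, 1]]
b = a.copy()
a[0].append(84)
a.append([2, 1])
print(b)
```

Key concept: shallow copy with nested lists.
Step by step:
`a = [[7, 7], [1, 1]]` → a = [[7, 7], [1, 1]]
`b = a.copy()` → b = [[7, 7], [1, 1]]
`a[0].append(84)` → a = [[7, 7, 84], [1, 1]]; b = [[7, 7, 84], [1, 1]]
`a.append([2, 1])` → a = [[7, 7, 84], [1, 1], [2, 1]]
`print(b)` → prints [[7, 7, 84], [1, 1]]

Answer: [[7, 7, 84], [1, 1]]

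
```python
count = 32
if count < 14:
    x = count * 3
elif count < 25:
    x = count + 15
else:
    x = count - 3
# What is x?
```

Trace:
`count = 32` → count = 32
`if count < 14: ...` → count < 14 is False, count < 25 is False, take else branch → x = 29
So x = 29

Answer: 29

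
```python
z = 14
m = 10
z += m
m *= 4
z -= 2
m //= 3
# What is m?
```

Trace:
`z = 14` → z = 14
`m = 10` → m = 10
`z += m` → z = 24
`m *= 4` → m = 40
`z -= 2` → z = 22
`m //= 3` → m = 13
So m = 13

Answer: 13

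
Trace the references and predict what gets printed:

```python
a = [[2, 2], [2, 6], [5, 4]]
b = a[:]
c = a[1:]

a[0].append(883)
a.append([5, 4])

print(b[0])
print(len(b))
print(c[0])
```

Key concept: slice with nested mutation.
Step by step:
`a = [[2, 2], [2, 6], [5, 4]]` → a = [[2, 2], [2, 6], [5, 4]]
`b = a[:]` → b = [[2, 2], [2, 6], [5, 4]]
`c = a[1:]` → c = [[2, 6], [5, 4]]
`a[0].append(883)` → a = [[2, 2, 883], [2, 6], [5, 4]]; b = [[2, 2, 883], [2, 6], [5, 4]]
`a.append([5, 4])` → a = [[2, 2, 883], [2, 6], [5, 4], [5, 4]]
`print(b[0])` → prints [2, 2, 883]
`print(len(b))` → prints 3
`print(c[0])` → prints [2, 6]

Answer:
[2, 2, 883]
3
[2, 6]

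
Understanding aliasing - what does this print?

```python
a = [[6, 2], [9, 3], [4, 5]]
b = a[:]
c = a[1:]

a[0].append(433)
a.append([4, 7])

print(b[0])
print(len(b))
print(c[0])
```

Key concept: slice with nested mutation.
Step by step:
`a = [[6, 2], [9, 3], [4, 5]]` → a = [[6, 2], [9, 3], [4, 5]]
`b = a[:]` → b = [[6, 2], [9, 3], [4, 5]]
`c = a[1:]` → c = [[9, 3], [4, 5]]
`a[0].append(433)` → a = [[6, 2, 433], [9, 3], [4, 5]]; b = [[6, 2, 433], [9, 3], [4, 5]]
`a.append([4, 7])` → a = [[6, 2, 433], [9, 3], [4, 5], [4, 7]]
`print(b[0])` → prints [6, 2, 433]
`print(len(b))` → prints 3
`print(c[0])` → prints [9, 3]

Answer:
[6, 2, 433]
3
[9, 3]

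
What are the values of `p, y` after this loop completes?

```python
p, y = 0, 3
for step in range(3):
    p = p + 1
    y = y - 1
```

p goes 0→3, y goes 3→0
`p, y` takes the values: (0, 3) → (1, 3) → (1, 2) → (2, 2) → (2, 1) → (3, 1) → (3, 0)

Answer: 3, 0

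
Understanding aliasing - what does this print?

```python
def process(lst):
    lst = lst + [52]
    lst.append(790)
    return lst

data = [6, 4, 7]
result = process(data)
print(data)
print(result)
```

Key concept: rebinding parameter vs mutation.
Step by step:
`data = [6, 4, 7]` → data = [6, 4, 7]
`result = process(data)` → result = [6, 4, 7, 52, 790]
`print(data)` → prints [6, 4, 7]
`print(result)` → prints [6, 4, 7, 52, 790]

Answer:
[6, 4, 7]
[6, 4, 7, 52, 790]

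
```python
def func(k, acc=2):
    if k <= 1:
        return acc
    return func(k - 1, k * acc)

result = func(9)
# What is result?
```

Accumulator trace (n, acc): (9, 2) -> (8, 18) -> (7, 144) -> (6, 1008) -> (5, 6048) -> (4, 30240) -> (3, 120960) -> (2, 362880) -> (1, 725760) -> return 725760

Answer: 725760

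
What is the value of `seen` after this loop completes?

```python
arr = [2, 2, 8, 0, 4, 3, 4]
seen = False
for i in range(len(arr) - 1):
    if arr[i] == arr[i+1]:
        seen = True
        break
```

Check consecutive duplicates in [2, 2, 8, 0, 4, 3, 4]
`seen` takes the values: False → True

Answer: True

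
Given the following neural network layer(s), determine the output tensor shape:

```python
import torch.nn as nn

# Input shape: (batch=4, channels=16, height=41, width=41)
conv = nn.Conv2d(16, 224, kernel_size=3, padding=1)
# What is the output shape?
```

Input: (4, 16, 41, 41) -> Output: (4, 224, 41, 41)

Answer: (4, 224, 41, 41)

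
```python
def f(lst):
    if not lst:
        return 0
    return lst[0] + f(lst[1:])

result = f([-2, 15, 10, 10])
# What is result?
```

(-2) + 15 + 10 + 10 + 0 = 33

Answer: 33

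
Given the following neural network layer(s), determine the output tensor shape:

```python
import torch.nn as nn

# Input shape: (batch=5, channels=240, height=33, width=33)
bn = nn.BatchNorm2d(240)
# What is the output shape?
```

Input: (5, 240, 33, 33) -> Output: (5, 240, 33, 33)

Answer: (5, 240, 33, 33)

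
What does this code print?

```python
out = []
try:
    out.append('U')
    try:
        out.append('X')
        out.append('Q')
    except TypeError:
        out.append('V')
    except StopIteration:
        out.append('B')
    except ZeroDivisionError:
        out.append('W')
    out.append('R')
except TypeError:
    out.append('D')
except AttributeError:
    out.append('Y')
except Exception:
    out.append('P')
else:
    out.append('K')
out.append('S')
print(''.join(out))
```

Execution trace: 'U' (try body) → 'X' (inner try body) → 'Q' (inner try body, no exception) → 'R' (try body, no exception) → 'K' (else) → 'S' (after the try/except). Output: UXQRKS

Answer: UXQRKS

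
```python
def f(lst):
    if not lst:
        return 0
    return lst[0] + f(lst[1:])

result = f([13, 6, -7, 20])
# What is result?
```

13 + 6 + (-7) + 20 + 0 = 32

Answer: 32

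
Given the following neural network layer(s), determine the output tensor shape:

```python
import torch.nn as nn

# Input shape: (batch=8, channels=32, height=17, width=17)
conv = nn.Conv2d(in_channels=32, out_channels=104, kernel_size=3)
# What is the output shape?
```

Input: (8, 32, 17, 17) -> Output: (8, 104, 15, 15)

Answer: (8, 104, 15, 15)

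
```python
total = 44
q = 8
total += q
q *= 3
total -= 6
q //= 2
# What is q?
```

Trace:
`total = 44` → total = 44
`q = 8` → q = 8
`total += q` → total = 52
`q *= 3` → q = 24
`total -= 6` → total = 46
`q //= 2` → q = 12
So q = 12

Answer: 12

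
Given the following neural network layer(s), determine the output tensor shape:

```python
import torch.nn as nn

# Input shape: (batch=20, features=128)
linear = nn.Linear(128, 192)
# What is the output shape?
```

Input: (20, 128) -> Output: (20, 192)

Answer: (20, 192)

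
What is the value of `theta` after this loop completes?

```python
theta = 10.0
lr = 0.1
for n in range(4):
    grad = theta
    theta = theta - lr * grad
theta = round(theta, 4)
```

Gradient descent: w = 10.0 * (1 - 0.1)^4
`theta` takes the values: 10.0 → 9.0 → 8.1 → 7.29 → 6.561

Answer: 6.561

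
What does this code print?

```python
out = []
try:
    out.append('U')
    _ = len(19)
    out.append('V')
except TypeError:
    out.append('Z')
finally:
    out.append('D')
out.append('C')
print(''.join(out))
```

Execution trace: 'U' (try body) → 'Z' (except TypeError) → 'D' (finally) → 'C' (after the try/except). Output: UZDC

Answer: UZDC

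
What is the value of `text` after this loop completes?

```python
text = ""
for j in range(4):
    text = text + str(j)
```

Concatenate digits 0 to 3
`text` takes the values: "" → "0" → "01" → "012" → "0123"

Answer: "0123"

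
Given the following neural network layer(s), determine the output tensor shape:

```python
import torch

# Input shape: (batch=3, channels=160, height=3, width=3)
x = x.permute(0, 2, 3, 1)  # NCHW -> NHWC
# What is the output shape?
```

Input: (3, 160, 3, 3) -> Output: (3, 3, 3, 160)

Answer: (3, 3, 3, 160)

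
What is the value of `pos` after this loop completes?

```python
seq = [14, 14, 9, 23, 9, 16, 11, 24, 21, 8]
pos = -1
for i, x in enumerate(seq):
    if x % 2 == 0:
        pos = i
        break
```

First even number index in [14, 14, 9, 23, 9, 16, 11, 24, 21, 8]
`pos` takes the values: -1 → 0

Answer: 0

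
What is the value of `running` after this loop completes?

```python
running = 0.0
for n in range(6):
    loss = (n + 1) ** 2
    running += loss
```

Sum of squared losses 1² + 2² + ... + 6²
`running` takes the values: 0.0 → 1.0 → 5.0 → 14.0 → 30.0 → 55.0 → 91.0

Answer: 91.0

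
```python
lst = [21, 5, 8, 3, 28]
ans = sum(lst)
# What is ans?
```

Trace:
`lst = [21, 5, 8, 3, 28]` → lst = [21, 5, 8, 3, 28]
`ans = sum(lst)` → ans = 65
So ans = 65

Answer: 65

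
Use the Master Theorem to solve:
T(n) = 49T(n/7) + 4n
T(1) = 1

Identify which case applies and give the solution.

a=49, b=7, f(n)=4n. log_7(49) = 2. Since c=1 < 2, Case 1 applies: T(n) = Θ(n^log_b(a)) = O(n^2).

Answer: O(n^2) - Case 1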